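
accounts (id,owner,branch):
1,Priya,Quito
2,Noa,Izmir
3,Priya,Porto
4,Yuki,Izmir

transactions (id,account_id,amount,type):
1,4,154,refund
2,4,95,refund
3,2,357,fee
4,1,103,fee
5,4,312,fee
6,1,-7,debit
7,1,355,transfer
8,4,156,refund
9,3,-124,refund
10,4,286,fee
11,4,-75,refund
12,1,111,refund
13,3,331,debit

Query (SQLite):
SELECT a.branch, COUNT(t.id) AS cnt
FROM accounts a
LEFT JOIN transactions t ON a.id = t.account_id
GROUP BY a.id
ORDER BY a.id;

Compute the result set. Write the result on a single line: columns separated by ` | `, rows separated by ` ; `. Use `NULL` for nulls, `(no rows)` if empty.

LEFT JOIN keeps every accounts row; unmatched ones get NULL for transactions columns.
Group by accounts.id and compute COUNT(t.id). COUNT(col) of an all-NULL group is 0.
  1: ids {4, 6, 7, 12} → COUNT(t.id)=4
  2: ids {3} → COUNT(t.id)=1
  3: ids {9, 13} → COUNT(t.id)=2
  4: ids {1, 2, 5, 8, 10, 11} → COUNT(t.id)=6

Quito | 4 ; Izmir | 1 ; Porto | 2 ; Izmir | 6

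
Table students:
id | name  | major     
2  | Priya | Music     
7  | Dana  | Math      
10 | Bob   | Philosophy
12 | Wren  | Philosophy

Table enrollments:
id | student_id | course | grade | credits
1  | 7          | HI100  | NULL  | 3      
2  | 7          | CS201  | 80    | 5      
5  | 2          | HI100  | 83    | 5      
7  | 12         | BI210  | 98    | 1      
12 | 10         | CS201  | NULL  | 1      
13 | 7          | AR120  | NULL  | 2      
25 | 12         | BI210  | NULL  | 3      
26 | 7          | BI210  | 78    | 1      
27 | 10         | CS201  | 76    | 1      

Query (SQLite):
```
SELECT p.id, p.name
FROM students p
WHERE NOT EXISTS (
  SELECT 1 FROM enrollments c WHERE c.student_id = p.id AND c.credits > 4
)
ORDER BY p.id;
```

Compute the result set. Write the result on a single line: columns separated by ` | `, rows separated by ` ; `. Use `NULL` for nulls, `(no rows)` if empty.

10 | Bob ; 12 | Wren

For each students row, check whether any enrollments with matching student_id has credits > 4.
Keep rows where that is false.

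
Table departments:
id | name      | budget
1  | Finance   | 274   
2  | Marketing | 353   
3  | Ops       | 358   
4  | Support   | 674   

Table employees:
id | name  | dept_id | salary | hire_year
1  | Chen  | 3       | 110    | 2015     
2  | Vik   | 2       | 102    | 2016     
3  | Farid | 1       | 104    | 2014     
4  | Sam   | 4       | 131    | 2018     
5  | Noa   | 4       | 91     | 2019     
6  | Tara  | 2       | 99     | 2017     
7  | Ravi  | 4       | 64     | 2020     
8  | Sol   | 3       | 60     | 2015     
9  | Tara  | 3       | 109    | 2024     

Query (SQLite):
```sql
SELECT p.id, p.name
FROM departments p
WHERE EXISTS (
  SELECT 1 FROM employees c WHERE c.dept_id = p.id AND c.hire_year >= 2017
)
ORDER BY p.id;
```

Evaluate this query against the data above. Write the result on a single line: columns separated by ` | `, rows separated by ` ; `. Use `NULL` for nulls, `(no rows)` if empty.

2 | Marketing ; 3 | Ops ; 4 | Support

For each departments row, check whether any employees with matching dept_id has hire_year >= 2017.
Keep rows where that is true.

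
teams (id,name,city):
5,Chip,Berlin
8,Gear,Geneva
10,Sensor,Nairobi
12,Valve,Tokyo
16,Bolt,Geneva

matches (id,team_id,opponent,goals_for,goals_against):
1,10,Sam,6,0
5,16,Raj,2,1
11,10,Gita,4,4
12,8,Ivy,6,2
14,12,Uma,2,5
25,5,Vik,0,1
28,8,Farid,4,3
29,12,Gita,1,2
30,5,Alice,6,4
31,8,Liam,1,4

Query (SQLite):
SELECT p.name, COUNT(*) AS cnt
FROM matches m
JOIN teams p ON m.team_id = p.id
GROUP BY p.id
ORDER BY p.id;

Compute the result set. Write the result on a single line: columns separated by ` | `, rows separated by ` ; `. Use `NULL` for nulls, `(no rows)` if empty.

Join each matches row to its teams via team_id.
Group joined rows by teams.id; compute COUNT(*) per group.
  5: ids {25, 30} → COUNT(*)=2
  8: ids {12, 28, 31} → COUNT(*)=3
  10: ids {1, 11} → COUNT(*)=2
  12: ids {14, 29} → COUNT(*)=2
  16: ids {5} → COUNT(*)=1

Chip | 2 ; Gear | 3 ; Sensor | 2 ; Valve | 2 ; Bolt | 1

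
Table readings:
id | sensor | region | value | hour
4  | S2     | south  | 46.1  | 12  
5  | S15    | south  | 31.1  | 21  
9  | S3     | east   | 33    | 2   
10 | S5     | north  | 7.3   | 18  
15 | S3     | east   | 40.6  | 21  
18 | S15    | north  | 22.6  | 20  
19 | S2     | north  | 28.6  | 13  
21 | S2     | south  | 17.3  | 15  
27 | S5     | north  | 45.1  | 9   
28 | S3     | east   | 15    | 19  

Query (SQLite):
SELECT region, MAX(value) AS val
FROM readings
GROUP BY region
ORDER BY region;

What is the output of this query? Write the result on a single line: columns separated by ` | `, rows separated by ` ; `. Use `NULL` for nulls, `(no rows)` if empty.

east | 40.6 ; north | 45.1 ; south | 46.1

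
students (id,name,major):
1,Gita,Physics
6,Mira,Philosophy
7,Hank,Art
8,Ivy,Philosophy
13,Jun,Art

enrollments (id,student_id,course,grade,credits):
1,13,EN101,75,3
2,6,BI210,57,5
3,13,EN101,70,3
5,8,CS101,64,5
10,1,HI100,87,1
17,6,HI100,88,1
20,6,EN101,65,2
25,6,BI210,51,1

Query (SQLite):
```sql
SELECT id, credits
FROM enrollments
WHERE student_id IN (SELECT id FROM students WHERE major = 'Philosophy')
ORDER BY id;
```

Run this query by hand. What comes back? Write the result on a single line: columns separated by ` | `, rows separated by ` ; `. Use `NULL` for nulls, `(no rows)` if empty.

2 | 5 ; 5 | 5 ; 17 | 1 ; 20 | 2 ; 25 | 1

Inner query: students.id where major = 'Philosophy'.
Outer: keep enrollments rows whose student_id is in that set.
Inner query → {6, 8}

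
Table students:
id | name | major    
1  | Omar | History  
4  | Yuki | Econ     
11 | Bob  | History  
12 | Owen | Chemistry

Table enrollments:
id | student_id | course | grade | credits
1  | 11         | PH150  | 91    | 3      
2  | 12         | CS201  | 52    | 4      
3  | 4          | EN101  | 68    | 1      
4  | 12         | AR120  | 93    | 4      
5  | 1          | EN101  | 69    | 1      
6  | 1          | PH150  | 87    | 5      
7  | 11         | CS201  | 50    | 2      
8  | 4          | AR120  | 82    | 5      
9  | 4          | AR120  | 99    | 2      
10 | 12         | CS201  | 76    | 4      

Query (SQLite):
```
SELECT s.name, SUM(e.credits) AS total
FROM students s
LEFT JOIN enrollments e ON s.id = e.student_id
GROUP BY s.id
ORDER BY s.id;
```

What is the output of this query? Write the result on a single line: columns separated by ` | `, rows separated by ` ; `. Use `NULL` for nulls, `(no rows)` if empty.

Omar | 6 ; Yuki | 8 ; Bob | 5 ; Owen | 12

LEFT JOIN keeps every students row; unmatched ones get NULL for enrollments columns.
Group by students.id and compute SUM(e.credits). SUM over an all-NULL group is NULL.
  1: ids {5, 6} → SUM(e.credits)=6
  4: ids {3, 8, 9} → SUM(e.credits)=8
  11: ids {1, 7} → SUM(e.credits)=5
  12: ids {2, 4, 10} → SUM(e.credits)=12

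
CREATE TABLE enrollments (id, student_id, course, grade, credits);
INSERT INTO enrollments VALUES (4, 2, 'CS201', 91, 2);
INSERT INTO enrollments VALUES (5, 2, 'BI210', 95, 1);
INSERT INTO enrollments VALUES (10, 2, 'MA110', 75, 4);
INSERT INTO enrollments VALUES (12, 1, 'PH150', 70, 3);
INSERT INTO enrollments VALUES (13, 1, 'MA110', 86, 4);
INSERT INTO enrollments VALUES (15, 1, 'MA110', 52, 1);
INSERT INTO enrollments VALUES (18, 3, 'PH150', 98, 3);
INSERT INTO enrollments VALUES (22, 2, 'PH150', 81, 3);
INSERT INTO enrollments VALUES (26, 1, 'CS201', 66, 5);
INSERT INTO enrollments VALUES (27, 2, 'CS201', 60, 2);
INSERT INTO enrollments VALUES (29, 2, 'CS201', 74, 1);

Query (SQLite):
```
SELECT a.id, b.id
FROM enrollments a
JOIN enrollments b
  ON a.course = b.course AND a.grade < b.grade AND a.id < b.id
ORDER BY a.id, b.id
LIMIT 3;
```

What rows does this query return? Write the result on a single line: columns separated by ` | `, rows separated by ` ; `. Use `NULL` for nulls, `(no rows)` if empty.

Pairs (a,b) with same course, a.grade < b.grade, a.id < b.id.
course groups: BI210:{5} CS201:{4,26,27,29} MA110:{10,13,15} PH150:{12,18,22}
Ordered by (a.id, b.id); first 3.

10 | 13 ; 12 | 18 ; 12 | 22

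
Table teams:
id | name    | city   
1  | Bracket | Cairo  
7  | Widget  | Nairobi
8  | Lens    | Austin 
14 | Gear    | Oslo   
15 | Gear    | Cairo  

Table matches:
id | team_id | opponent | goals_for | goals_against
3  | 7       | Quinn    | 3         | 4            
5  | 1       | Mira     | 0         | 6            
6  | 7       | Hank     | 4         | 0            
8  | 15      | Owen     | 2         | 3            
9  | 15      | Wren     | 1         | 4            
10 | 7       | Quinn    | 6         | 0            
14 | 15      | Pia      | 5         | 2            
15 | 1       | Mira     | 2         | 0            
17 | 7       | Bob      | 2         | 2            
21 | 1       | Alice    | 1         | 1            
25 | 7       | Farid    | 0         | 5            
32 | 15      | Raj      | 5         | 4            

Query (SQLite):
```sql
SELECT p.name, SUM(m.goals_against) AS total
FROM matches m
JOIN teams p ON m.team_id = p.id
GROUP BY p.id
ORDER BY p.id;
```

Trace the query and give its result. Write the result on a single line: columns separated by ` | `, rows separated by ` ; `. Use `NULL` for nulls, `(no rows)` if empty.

Bracket | 7 ; Widget | 11 ; Gear | 13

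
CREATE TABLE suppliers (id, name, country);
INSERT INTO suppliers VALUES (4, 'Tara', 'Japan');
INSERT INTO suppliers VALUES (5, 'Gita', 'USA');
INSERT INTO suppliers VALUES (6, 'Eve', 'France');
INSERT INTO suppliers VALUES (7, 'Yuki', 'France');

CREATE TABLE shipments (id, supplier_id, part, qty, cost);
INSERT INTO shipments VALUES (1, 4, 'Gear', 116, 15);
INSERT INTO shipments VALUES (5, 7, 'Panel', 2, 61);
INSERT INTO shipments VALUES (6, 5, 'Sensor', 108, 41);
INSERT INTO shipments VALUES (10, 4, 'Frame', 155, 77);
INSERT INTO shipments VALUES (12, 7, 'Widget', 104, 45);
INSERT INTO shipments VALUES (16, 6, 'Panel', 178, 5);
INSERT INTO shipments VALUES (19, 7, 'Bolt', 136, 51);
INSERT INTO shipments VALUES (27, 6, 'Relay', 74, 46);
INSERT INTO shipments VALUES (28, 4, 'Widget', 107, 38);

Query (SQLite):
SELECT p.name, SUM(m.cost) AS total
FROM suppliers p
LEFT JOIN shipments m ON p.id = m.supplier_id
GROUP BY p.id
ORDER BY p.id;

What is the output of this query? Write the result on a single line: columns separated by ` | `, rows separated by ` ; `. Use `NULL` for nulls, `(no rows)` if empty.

LEFT JOIN keeps every suppliers row; unmatched ones get NULL for shipments columns.
Group by suppliers.id and compute SUM(m.cost). SUM over an all-NULL group is NULL.
  4: ids {1, 10, 28} → SUM(m.cost)=130
  5: ids {6} → SUM(m.cost)=41
  6: ids {16, 27} → SUM(m.cost)=51
  7: ids {5, 12, 19} → SUM(m.cost)=157

Tara | 130 ; Gita | 41 ; Eve | 51 ; Yuki | 157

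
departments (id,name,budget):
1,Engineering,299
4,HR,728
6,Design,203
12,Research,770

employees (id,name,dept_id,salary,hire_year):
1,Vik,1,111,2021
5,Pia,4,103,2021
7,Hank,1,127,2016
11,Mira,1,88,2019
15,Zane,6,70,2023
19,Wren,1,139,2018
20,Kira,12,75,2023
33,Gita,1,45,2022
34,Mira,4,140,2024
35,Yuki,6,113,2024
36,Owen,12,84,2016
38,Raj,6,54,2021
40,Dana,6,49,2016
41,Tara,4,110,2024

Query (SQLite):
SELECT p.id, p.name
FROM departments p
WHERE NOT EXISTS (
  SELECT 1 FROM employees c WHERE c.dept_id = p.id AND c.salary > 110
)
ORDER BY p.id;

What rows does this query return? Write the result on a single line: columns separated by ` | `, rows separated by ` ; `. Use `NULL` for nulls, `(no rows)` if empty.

For each departments row, check whether any employees with matching dept_id has salary > 110.
Keep rows where that is false.

12 | Research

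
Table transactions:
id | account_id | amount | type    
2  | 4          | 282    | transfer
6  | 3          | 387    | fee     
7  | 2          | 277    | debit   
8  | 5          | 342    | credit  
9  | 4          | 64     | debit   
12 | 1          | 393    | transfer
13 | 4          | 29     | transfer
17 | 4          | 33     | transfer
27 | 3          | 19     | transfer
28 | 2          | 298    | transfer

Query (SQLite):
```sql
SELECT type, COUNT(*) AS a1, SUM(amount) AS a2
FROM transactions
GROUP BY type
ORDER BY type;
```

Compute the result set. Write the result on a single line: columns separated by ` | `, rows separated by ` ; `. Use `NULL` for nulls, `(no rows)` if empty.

credit | 1 | 342 ; debit | 2 | 341 ; fee | 1 | 387 ; transfer | 6 | 1054

Group transactions by type.
Per group compute: COUNT(*), SUM(amount).
  credit: ids {8} → COUNT(*)=1, SUM(amount)=342
  debit: ids {7, 9} → COUNT(*)=2, SUM(amount)=341
  fee: ids {6} → COUNT(*)=1, SUM(amount)=387
  transfer: ids {2, 12, 13, 17, 27, 28} → COUNT(*)=6, SUM(amount)=1054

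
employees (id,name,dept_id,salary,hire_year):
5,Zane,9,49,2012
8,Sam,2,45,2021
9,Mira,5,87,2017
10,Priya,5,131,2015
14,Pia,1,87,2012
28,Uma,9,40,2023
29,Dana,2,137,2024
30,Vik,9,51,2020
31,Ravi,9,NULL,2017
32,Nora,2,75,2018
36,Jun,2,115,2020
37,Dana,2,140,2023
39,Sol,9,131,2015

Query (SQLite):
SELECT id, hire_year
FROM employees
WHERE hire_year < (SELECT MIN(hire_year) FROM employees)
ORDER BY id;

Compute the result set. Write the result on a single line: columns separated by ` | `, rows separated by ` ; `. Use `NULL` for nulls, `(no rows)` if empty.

(no rows)

Scalar subquery: MIN(hire_year) over all employees rows = 2012.
Keep rows where hire_year < that value.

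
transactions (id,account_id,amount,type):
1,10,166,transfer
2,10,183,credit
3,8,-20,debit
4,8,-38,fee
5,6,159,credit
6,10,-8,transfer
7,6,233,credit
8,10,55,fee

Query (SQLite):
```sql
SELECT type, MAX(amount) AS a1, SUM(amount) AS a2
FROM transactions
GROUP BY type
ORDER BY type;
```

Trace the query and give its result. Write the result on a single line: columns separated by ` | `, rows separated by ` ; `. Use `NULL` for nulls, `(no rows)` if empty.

credit | 233 | 575 ; debit | -20 | -20 ; fee | 55 | 17 ; transfer | 166 | 158

Group transactions by type.
Per group compute: MAX(amount), SUM(amount).
  credit: ids {2, 5, 7} → MAX(amount)=233, SUM(amount)=575
  debit: ids {3} → MAX(amount)=-20, SUM(amount)=-20
  fee: ids {4, 8} → MAX(amount)=55, SUM(amount)=17
  transfer: ids {1, 6} → MAX(amount)=166, SUM(amount)=158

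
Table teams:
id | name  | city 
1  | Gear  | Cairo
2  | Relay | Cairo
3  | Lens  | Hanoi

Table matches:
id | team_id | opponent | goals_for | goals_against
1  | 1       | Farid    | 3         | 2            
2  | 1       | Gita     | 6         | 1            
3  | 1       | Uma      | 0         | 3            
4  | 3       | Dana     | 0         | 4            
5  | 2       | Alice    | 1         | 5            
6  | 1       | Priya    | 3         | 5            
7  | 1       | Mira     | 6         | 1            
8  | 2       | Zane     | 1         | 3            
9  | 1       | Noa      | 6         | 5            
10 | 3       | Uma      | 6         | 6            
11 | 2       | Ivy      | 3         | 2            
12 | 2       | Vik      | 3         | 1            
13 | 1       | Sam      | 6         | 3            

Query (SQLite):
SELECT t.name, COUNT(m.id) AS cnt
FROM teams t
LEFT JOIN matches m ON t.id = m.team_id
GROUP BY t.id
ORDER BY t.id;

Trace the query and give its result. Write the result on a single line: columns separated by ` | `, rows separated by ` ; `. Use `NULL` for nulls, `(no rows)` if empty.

LEFT JOIN keeps every teams row; unmatched ones get NULL for matches columns.
Group by teams.id and compute COUNT(m.id). COUNT(col) of an all-NULL group is 0.
  1: ids {1, 2, 3, 6, 7, 9, 13} → COUNT(m.id)=7
  2: ids {5, 8, 11, 12} → COUNT(m.id)=4
  3: ids {4, 10} → COUNT(m.id)=2

Gear | 7 ; Relay | 4 ; Lens | 2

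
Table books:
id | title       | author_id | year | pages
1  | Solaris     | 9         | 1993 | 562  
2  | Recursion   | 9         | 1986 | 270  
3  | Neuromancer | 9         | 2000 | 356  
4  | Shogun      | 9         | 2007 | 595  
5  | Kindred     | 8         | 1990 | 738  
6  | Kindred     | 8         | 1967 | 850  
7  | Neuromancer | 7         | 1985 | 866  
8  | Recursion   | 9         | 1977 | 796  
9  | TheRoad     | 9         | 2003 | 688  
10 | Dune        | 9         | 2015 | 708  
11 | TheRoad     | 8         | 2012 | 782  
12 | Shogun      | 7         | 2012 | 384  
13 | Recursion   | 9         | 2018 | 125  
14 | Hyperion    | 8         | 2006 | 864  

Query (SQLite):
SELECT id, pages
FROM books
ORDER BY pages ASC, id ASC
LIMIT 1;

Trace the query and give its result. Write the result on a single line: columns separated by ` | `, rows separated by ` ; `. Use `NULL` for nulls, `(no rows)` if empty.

Sort by pages asc, tiebreak id asc: (125, id=13), (270, id=2), (356, id=3), (384, id=12) …. Take first 1.

13 | 125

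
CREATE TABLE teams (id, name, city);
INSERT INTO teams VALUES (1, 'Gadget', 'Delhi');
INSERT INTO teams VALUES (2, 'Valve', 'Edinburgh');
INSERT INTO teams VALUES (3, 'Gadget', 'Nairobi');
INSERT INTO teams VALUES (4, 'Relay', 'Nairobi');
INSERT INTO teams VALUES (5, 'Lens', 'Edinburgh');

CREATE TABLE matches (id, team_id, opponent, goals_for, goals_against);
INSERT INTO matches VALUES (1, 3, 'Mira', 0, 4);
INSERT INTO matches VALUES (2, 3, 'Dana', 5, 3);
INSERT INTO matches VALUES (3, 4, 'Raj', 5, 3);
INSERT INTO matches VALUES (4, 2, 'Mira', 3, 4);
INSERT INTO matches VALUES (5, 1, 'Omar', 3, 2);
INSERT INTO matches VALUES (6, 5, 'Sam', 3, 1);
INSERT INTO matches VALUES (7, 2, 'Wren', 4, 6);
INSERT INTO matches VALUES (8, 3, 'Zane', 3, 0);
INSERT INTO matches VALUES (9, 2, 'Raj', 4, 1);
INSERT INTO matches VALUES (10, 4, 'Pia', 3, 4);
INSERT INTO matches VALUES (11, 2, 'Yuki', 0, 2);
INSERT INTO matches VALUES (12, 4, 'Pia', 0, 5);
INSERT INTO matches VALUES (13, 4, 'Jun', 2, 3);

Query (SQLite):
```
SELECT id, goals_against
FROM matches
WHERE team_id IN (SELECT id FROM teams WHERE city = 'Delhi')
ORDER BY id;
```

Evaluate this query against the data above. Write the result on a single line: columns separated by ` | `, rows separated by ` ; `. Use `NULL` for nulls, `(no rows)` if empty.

5 | 2

Inner query: teams.id where city = 'Delhi'.
Outer: keep matches rows whose team_id is in that set.
Inner query → {1}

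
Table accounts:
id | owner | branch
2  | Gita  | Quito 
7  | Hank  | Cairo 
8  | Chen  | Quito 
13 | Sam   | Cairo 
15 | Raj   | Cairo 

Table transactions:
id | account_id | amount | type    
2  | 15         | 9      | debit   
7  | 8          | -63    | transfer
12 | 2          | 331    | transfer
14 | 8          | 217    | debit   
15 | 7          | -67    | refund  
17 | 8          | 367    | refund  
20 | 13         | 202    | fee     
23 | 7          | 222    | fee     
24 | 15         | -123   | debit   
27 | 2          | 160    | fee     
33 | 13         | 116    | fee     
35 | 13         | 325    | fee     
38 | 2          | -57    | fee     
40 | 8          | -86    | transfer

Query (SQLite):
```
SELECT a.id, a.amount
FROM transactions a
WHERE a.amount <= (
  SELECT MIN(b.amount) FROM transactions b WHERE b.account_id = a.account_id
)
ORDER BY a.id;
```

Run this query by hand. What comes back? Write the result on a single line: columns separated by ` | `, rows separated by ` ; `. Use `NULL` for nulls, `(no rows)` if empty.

15 | -67 ; 24 | -123 ; 33 | 116 ; 38 | -57 ; 40 | -86

For each transactions row a, compute MIN(amount) over rows sharing a.account_id.
Keep row a if a.amount <= that per-group MIN.
  account_id=2: MIN(amount) = -57
  account_id=7: MIN(amount) = -67
  account_id=8: MIN(amount) = -86
  account_id=13: MIN(amount) = 116
  account_id=15: MIN(amount) = -123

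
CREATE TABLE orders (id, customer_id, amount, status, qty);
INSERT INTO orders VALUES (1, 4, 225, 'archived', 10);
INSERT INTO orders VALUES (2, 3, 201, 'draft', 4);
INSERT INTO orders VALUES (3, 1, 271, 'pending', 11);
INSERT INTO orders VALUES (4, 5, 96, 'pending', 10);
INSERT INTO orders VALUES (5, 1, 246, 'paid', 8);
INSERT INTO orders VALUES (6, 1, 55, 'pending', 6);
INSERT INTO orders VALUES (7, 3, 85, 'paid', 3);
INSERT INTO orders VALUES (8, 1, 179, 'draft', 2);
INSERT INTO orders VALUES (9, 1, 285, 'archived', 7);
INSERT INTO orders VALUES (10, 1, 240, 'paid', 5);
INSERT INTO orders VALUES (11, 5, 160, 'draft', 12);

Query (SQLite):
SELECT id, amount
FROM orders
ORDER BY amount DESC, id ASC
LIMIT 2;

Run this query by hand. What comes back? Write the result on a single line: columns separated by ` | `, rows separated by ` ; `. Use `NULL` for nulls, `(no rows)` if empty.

9 | 285 ; 3 | 271

Sort by amount desc, tiebreak id asc: (285, id=9), (271, id=3), (246, id=5), (240, id=10), (225, id=1) …. Take first 2.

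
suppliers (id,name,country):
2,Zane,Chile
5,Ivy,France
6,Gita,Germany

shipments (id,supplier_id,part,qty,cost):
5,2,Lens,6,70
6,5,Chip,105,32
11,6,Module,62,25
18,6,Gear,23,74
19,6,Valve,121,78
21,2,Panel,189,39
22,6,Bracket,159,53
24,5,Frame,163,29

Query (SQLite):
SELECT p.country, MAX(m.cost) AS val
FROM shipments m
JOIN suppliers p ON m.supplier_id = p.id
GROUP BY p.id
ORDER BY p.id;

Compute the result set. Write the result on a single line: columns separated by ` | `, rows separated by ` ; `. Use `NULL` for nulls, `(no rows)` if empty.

Chile | 70 ; France | 32 ; Germany | 78

Join each shipments row to its suppliers via supplier_id.
Group joined rows by suppliers.id; compute MAX(m.cost) per group.
  2: ids {5, 21} → MAX(m.cost)=70
  5: ids {6, 24} → MAX(m.cost)=32
  6: ids {11, 18, 19, 22} → MAX(m.cost)=78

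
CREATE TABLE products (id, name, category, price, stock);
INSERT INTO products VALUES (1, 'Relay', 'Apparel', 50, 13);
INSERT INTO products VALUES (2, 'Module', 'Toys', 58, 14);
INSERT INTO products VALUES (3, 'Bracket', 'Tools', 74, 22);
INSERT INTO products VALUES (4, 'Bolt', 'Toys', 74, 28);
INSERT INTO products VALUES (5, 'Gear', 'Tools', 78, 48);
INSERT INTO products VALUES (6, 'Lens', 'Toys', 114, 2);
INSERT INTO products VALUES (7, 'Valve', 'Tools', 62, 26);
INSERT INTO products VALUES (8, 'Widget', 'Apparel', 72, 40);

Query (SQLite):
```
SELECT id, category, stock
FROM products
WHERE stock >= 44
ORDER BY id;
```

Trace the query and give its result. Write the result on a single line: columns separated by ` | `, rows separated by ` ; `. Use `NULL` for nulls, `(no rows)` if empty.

stock >= 44: ids {5}

5 | Tools | 48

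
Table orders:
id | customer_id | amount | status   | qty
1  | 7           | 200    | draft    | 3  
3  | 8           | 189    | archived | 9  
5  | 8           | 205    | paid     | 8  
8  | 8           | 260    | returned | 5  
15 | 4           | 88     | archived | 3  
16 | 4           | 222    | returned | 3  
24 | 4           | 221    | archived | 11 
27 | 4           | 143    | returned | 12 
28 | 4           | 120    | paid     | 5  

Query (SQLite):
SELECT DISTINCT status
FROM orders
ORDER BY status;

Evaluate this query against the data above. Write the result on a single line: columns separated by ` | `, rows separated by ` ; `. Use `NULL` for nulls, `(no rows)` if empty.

archived ; draft ; paid ; returned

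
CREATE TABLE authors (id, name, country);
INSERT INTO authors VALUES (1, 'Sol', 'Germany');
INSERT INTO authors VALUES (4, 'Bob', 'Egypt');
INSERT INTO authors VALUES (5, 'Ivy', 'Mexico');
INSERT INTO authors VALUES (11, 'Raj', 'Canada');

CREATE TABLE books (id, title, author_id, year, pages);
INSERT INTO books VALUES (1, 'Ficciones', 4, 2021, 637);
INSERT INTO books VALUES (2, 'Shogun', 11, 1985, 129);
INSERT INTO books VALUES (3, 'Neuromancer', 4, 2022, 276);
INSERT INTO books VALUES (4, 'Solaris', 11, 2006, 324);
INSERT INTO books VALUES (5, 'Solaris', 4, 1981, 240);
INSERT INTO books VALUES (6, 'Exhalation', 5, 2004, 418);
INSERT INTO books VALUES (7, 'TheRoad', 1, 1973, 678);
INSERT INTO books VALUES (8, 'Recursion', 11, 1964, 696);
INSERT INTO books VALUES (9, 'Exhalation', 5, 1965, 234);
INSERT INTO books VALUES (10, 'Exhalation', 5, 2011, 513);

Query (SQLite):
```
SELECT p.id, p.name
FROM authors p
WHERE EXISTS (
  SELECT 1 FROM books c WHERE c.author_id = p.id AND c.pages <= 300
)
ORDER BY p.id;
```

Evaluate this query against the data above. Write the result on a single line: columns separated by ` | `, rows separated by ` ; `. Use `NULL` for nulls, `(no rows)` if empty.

4 | Bob ; 5 | Ivy ; 11 | Raj

For each authors row, check whether any books with matching author_id has pages <= 300.
Keep rows where that is true.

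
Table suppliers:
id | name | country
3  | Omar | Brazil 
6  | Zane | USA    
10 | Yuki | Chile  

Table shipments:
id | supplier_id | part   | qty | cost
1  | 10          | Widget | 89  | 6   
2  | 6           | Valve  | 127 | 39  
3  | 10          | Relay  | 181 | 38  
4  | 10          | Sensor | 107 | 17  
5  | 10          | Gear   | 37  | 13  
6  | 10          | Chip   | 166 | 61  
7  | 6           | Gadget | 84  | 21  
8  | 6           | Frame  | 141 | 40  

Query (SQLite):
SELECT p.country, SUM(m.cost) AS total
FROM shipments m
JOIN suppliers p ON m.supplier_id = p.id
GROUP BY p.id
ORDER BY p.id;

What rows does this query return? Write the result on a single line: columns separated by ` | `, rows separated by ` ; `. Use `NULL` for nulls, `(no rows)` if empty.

Join each shipments row to its suppliers via supplier_id.
Group joined rows by suppliers.id; compute SUM(m.cost) per group.
  6: ids {2, 7, 8} → SUM(m.cost)=100
  10: ids {1, 3, 4, 5, 6} → SUM(m.cost)=135

USA | 100 ; Chile | 135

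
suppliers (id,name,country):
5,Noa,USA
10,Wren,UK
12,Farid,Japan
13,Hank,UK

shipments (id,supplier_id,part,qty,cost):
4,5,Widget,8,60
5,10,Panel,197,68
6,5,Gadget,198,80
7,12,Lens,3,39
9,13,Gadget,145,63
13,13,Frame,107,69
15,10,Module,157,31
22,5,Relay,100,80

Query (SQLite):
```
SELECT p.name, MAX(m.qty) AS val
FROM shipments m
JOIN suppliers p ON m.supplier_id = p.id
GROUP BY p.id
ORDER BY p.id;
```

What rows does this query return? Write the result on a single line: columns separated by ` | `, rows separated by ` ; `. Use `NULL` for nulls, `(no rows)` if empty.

Noa | 198 ; Wren | 197 ; Farid | 3 ; Hank | 145

Join each shipments row to its suppliers via supplier_id.
Group joined rows by suppliers.id; compute MAX(m.qty) per group.
  5: ids {4, 6, 22} → MAX(m.qty)=198
  10: ids {5, 15} → MAX(m.qty)=197
  12: ids {7} → MAX(m.qty)=3
  13: ids {9, 13} → MAX(m.qty)=145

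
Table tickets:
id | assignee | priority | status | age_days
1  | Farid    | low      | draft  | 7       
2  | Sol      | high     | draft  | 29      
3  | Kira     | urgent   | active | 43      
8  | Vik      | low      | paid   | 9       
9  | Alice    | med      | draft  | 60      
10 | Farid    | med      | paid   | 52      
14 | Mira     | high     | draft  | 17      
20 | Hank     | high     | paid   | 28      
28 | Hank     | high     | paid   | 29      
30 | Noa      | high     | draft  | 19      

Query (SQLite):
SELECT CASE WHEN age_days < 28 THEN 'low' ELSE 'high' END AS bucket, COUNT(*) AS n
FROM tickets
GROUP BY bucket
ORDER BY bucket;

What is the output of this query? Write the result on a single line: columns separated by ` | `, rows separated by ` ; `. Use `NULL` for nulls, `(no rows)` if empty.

Bucket rows by age_days < 28 → 'low' else 'high'; count each bucket.

high | 6 ; low | 4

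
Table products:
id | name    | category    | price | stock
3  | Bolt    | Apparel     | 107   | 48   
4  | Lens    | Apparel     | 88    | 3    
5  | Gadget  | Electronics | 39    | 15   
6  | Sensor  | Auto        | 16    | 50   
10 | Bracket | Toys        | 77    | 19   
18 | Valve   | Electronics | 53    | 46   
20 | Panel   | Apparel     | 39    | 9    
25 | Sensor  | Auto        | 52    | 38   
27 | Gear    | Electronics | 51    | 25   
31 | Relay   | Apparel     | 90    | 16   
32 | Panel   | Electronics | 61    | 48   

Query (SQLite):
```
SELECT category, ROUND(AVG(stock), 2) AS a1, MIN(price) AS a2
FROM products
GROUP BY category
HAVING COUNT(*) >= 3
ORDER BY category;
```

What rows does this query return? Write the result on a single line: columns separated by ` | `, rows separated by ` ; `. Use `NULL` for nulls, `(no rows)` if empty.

Apparel | 19 | 39 ; Electronics | 33.5 | 39

Group products by category.
Per group compute: ROUND(AVG(stock), 2), MIN(price).
HAVING: drop groups with fewer than 3 rows.
  Apparel: ids {3, 4, 20, 31} → ROUND(AVG(stock), 2)=19, MIN(price)=39
  Auto: ids {6, 25} → ROUND(AVG(stock), 2)=44, MIN(price)=16
  Electronics: ids {5, 18, 27, 32} → ROUND(AVG(stock), 2)=33.5, MIN(price)=39
  Toys: ids {10} → ROUND(AVG(stock), 2)=19, MIN(price)=77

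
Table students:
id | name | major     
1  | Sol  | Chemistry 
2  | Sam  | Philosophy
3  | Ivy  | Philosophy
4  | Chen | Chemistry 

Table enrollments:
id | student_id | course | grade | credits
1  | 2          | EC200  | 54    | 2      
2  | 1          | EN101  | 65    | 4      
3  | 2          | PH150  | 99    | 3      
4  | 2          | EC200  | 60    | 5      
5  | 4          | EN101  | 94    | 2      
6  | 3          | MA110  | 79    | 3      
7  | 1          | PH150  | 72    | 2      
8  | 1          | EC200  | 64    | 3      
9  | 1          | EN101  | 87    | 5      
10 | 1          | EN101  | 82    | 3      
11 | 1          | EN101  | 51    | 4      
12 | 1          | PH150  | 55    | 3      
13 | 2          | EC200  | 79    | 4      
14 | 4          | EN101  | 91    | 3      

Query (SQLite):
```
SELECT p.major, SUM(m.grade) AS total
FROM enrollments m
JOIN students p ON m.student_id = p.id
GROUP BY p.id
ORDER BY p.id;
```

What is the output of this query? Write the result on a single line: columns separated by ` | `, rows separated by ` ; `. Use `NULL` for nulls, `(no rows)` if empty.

Join each enrollments row to its students via student_id.
Group joined rows by students.id; compute SUM(m.grade) per group.
  1: ids {2, 7, 8, 9, 10, 11, 12} → SUM(m.grade)=476
  2: ids {1, 3, 4, 13} → SUM(m.grade)=292
  3: ids {6} → SUM(m.grade)=79
  4: ids {5, 14} → SUM(m.grade)=185

Chemistry | 476 ; Philosophy | 292 ; Philosophy | 79 ; Chemistry | 185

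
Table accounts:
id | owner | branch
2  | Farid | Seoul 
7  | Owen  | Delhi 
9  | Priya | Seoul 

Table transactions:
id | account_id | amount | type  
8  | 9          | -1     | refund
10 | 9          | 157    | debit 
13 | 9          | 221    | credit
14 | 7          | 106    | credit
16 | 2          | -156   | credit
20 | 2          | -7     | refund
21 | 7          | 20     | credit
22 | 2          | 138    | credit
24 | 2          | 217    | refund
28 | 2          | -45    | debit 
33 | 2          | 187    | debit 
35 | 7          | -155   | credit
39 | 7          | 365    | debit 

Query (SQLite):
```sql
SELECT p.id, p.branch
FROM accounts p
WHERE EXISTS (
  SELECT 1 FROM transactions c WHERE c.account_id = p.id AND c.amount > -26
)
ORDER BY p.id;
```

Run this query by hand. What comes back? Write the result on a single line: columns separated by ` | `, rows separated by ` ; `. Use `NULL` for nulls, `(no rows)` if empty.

2 | Seoul ; 7 | Delhi ; 9 | Seoul

For each accounts row, check whether any transactions with matching account_id has amount > -26.
Keep rows where that is true.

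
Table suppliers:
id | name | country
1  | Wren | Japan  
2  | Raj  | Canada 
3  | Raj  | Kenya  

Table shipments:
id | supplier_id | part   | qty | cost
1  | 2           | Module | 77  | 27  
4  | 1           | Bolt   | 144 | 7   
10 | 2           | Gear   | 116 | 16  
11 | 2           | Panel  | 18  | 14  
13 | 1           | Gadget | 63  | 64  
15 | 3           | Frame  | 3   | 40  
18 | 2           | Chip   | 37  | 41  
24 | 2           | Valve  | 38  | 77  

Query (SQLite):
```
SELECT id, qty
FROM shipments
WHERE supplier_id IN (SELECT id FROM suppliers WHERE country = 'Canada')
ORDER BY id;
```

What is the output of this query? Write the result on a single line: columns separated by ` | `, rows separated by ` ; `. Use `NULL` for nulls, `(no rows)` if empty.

Inner query: suppliers.id where country = 'Canada'.
Outer: keep shipments rows whose supplier_id is in that set.
Inner query → {2}

1 | 77 ; 10 | 116 ; 11 | 18 ; 18 | 37 ; 24 | 38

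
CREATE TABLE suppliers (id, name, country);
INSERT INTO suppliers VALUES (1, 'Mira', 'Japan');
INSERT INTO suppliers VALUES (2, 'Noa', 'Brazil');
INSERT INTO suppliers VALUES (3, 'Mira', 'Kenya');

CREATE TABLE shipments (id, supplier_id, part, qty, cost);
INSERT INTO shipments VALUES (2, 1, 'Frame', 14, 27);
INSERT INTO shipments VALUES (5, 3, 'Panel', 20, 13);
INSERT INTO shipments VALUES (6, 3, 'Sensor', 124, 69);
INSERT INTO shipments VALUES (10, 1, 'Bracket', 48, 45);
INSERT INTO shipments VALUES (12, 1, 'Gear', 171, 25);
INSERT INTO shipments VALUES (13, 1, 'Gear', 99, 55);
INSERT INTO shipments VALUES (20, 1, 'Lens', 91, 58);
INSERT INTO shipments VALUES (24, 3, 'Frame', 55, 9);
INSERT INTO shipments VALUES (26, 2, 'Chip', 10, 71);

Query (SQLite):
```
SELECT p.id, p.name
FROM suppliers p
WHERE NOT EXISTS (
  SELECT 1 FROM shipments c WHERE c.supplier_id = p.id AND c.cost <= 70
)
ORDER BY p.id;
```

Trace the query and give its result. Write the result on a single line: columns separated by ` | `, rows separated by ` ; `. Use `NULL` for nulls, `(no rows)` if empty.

2 | Noa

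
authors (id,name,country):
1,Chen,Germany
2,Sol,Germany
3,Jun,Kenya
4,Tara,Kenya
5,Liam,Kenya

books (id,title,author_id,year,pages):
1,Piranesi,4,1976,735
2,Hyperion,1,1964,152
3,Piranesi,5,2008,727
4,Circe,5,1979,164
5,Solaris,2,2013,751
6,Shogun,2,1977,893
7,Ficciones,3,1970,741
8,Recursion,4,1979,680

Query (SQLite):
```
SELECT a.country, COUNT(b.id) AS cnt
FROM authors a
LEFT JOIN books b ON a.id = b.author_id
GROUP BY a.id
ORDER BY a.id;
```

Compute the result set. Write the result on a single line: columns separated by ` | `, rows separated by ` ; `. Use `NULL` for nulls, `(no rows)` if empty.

LEFT JOIN keeps every authors row; unmatched ones get NULL for books columns.
Group by authors.id and compute COUNT(b.id). COUNT(col) of an all-NULL group is 0.
  1: ids {2} → COUNT(b.id)=1
  2: ids {5, 6} → COUNT(b.id)=2
  3: ids {7} → COUNT(b.id)=1
  4: ids {1, 8} → COUNT(b.id)=2
  5: ids {3, 4} → COUNT(b.id)=2

Germany | 1 ; Germany | 2 ; Kenya | 1 ; Kenya | 2 ; Kenya | 2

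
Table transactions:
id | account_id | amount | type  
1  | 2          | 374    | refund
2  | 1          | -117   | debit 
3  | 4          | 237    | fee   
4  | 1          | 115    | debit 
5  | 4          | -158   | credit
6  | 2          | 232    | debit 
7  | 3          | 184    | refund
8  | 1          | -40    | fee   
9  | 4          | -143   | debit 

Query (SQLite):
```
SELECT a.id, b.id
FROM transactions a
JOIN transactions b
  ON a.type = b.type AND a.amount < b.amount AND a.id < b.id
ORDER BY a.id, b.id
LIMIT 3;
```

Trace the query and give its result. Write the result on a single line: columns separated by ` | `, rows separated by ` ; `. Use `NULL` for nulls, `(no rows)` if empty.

2 | 4 ; 2 | 6 ; 4 | 6

Pairs (a,b) with same type, a.amount < b.amount, a.id < b.id.
type groups: credit:{5} debit:{2,4,6,9} fee:{3,8} refund:{1,7}
Ordered by (a.id, b.id); first 3.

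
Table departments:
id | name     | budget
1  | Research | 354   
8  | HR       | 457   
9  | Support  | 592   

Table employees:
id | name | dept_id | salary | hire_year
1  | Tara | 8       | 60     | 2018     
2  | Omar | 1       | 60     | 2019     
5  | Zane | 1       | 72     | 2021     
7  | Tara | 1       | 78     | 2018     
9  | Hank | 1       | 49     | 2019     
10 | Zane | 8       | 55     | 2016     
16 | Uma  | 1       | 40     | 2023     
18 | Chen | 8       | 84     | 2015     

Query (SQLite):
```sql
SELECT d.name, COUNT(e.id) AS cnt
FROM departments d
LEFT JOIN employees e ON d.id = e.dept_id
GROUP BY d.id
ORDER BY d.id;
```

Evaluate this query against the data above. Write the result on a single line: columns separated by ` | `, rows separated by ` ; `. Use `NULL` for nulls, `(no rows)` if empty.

Research | 5 ; HR | 3 ; Support | 0

LEFT JOIN keeps every departments row; unmatched ones get NULL for employees columns.
Group by departments.id and compute COUNT(e.id). COUNT(col) of an all-NULL group is 0.
  1: ids {2, 5, 7, 9, 16} → COUNT(e.id)=5
  8: ids {1, 10, 18} → COUNT(e.id)=3
  9: ids {—} → COUNT(e.id)=0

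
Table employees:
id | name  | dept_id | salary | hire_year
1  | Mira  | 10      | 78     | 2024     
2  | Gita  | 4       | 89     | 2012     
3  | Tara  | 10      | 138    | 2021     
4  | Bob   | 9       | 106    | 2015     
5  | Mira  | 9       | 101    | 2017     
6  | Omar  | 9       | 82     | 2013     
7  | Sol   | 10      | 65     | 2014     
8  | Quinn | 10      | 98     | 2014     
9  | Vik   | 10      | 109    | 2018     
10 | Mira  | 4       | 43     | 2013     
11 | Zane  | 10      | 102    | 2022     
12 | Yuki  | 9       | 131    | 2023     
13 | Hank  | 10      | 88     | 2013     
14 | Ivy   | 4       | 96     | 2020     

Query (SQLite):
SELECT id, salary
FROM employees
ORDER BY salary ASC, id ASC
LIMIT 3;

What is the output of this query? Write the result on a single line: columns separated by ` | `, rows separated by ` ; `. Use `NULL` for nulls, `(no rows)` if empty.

Sort by salary asc, tiebreak id asc: (43, id=10), (65, id=7), (78, id=1), (82, id=6), (88, id=13), (89, id=2) …. Take first 3.

10 | 43 ; 7 | 65 ; 1 | 78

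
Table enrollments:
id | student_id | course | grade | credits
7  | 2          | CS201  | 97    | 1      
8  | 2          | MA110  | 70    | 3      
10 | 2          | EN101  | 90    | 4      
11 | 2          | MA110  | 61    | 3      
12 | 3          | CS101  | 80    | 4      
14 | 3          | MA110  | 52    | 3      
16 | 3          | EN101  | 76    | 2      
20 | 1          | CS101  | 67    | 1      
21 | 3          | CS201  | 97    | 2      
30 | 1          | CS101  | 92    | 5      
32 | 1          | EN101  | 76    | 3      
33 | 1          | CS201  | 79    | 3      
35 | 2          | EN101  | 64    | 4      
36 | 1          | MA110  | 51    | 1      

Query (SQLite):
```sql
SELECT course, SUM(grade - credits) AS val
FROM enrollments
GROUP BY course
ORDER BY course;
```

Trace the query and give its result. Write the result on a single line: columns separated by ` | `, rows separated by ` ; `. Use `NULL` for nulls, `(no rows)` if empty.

For each row compute grade - credits.
Group by course; take SUM of the expression per group.
  CS101: ids {12, 20, 30} → SUM(grade - credits)=229
  CS201: ids {7, 21, 33} → SUM(grade - credits)=267
  EN101: ids {10, 16, 32, 35} → SUM(grade - credits)=293
  MA110: ids {8, 11, 14, 36} → SUM(grade - credits)=224

CS101 | 229 ; CS201 | 267 ; EN101 | 293 ; MA110 | 224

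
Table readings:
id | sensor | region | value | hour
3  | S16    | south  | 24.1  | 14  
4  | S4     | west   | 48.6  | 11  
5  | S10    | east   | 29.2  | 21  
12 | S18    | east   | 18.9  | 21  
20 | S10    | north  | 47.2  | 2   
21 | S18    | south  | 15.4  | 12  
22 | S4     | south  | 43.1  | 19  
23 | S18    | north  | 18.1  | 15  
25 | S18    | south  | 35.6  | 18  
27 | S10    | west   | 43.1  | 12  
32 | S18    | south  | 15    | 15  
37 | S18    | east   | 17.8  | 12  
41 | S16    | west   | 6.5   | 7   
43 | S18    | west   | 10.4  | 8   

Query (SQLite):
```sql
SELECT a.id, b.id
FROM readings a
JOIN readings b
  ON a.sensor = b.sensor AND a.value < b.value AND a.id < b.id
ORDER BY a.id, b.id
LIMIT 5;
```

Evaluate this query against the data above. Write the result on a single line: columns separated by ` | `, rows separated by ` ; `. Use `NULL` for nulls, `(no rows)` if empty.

Pairs (a,b) with same sensor, a.value < b.value, a.id < b.id.
sensor groups: S10:{5,20,27} S16:{3,41} S18:{12,21,23,25,32,37,43} S4:{4,22}
Ordered by (a.id, b.id); first 5.

5 | 20 ; 5 | 27 ; 12 | 25 ; 21 | 23 ; 21 | 25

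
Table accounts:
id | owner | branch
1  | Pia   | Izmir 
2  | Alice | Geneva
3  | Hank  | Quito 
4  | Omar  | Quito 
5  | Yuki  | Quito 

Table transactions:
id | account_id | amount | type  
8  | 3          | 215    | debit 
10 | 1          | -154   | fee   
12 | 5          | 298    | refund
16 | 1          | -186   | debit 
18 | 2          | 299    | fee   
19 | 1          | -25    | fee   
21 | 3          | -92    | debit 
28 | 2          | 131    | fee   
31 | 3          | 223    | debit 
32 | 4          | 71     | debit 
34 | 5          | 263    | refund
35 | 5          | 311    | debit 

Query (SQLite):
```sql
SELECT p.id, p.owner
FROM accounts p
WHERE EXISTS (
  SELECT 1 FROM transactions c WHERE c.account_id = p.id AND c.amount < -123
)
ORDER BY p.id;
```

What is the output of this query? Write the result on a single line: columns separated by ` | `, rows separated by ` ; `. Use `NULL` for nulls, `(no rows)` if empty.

For each accounts row, check whether any transactions with matching account_id has amount < -123.
Keep rows where that is true.

1 | Pia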